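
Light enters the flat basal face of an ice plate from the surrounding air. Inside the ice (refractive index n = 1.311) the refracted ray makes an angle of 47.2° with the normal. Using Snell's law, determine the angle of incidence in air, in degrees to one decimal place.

74.1°

Snell: sin θ_i = n · sin θ_r = 1.311 × sin 47.2° = 1.311 × 0.7337 = 0.9619.
θ_i = arcsin(0.9619) = 74.14°.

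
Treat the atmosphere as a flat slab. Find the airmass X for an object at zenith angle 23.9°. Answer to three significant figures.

1.09

X = sec z = 1/cos 23.9° = 1/0.9143 = 1.0938.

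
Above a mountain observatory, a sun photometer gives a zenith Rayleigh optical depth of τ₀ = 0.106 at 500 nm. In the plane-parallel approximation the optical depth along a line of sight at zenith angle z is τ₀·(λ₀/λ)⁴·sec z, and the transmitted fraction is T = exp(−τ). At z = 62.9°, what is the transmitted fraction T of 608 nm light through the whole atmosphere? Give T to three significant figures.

sec 62.9° = 2.1952.
τ = 0.106 × (500/608)⁴ × 2.1952 = 0.106 × 0.4574 × 2.1952 = 0.1064.
T = exp(−0.1064) = 0.8990.

0.899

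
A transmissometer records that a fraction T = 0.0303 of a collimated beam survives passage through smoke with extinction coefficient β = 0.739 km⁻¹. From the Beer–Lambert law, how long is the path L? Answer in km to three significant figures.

4.73 km

Beer–Lambert: T = exp(−βL) ⇒ L = −ln(T)/β = −ln(0.0303)/0.739 = 3.4966/0.739 = 4.732 km.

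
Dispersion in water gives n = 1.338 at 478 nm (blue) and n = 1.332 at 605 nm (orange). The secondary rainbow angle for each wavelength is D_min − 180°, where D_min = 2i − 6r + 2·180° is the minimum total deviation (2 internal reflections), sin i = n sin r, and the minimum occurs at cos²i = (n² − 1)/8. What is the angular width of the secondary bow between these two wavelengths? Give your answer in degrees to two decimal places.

1.56°

At 478 nm (n = 1.338): cos²i = 0.09878 → i = 71.682°, r = 45.195°, D_min = 232.193°, rainbow angle = 52.193°.
At 605 nm (n = 1.332): cos²i = 0.09678 → i = 71.875°, r = 45.520°, D_min = 230.628°, rainbow angle = 50.628°.
Angular width = |52.193° − 50.628°| = 1.564°.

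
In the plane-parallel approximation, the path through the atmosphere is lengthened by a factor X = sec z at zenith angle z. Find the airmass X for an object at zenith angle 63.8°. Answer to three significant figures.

X = sec z = 1/cos 63.8° = 1/0.4415 = 2.2650.

2.26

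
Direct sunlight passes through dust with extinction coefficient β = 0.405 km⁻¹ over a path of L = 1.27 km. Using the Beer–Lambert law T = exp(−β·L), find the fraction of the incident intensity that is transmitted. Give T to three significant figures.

τ = β·L = 0.405 × 1.27 = 0.5144.
T = exp(−0.5144) = 0.5979.

0.598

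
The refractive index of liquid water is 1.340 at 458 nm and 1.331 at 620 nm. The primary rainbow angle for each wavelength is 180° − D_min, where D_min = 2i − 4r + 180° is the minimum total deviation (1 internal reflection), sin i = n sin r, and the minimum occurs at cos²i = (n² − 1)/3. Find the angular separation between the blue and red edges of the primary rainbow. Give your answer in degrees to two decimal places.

At 458 nm (n = 1.340): cos²i = 0.26520 → i = 59.004°, r = 39.770°, D_min = 138.929°, rainbow angle = 41.071°.
At 620 nm (n = 1.331): cos²i = 0.25719 → i = 59.527°, r = 40.356°, D_min = 137.630°, rainbow angle = 42.370°.
Angular width = |41.071° − 42.370°| = 1.299°.

1.30°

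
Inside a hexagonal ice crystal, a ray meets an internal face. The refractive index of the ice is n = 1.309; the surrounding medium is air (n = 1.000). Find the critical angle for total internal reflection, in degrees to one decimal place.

sin θ_c = n_air / n = 1.000 / 1.309 = 0.7639.
θ_c = arcsin(0.7639) = 49.81°.

49.8°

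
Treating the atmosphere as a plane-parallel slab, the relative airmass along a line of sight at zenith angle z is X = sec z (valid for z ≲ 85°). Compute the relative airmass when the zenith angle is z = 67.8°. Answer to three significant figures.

2.65

X = sec z = 1/cos 67.8° = 1/0.3778 = 2.6466.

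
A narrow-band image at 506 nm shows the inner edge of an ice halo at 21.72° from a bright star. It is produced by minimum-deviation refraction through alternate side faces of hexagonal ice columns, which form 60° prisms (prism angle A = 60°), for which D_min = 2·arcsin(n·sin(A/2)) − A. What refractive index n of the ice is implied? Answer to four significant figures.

1.308

Rearranging: n = sin((D_min + A)/2) / sin(A/2).
(D_min + A)/2 = (21.72° + 60°)/2 = 40.860°.
n = sin 40.860° / sin 30° = 0.6542 / 0.5000 = 1.3084.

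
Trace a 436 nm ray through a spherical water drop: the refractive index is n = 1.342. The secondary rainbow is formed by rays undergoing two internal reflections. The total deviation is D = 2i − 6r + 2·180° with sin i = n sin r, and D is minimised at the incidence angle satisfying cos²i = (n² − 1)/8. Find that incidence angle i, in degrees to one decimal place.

cos²i = (1.342² − 1)/8 = (1.80096 − 1)/8 = 0.10012.
cos i = 0.31642, so i = 71.554°.

71.6°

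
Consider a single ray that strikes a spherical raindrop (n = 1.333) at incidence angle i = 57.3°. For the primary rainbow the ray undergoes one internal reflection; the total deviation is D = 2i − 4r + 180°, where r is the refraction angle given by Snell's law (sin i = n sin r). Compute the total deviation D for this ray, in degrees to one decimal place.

138.0°

sin r = sin 57.3° / 1.333 = 0.8415/1.333 = 0.6313; r = 39.15°.
D = 2·57.3° − 4·39.15° + 180° = 114.60° − 156.58° + 180° = 138.02°.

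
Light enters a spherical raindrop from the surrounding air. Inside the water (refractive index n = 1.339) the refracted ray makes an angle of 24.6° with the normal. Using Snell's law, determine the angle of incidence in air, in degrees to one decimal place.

Snell: sin θ_i = n · sin θ_r = 1.339 × sin 24.6° = 1.339 × 0.4163 = 0.5574.
θ_i = arcsin(0.5574) = 33.88°.

33.9°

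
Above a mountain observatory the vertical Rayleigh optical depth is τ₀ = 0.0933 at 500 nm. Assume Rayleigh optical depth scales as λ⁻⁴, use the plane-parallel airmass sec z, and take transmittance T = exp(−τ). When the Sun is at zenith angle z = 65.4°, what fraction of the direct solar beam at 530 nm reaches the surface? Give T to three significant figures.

0.837

sec 65.4° = 2.4022.
τ = 0.0933 × (500/530)⁴ × 2.4022 = 0.0933 × 0.7921 × 2.4022 = 0.1775.
T = exp(−0.1775) = 0.8373.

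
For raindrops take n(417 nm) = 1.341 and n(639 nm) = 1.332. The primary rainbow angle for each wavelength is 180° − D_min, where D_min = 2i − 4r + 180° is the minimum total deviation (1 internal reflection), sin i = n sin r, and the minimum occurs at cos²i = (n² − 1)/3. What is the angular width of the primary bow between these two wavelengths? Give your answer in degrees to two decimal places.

1.29°

At 417 nm (n = 1.341): cos²i = 0.26609 → i = 58.946°, r = 39.705°, D_min = 139.071°, rainbow angle = 40.929°.
At 639 nm (n = 1.332): cos²i = 0.25807 → i = 59.469°, r = 40.290°, D_min = 137.776°, rainbow angle = 42.224°.
Angular width = |40.929° − 42.224°| = 1.295°.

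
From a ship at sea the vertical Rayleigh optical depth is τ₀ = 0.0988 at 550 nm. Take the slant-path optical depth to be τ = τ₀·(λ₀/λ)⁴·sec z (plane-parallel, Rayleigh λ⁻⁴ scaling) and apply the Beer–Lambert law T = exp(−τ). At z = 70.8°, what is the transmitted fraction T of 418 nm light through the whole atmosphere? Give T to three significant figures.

0.406

sec 70.8° = 3.0407.
τ = 0.0988 × (550/418)⁴ × 3.0407 = 0.0988 × 2.9974 × 3.0407 = 0.9005.
T = exp(−0.9005) = 0.4064.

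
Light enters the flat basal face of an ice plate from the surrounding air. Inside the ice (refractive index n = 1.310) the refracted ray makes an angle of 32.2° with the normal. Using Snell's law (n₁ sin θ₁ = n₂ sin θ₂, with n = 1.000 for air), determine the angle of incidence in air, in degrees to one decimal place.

Snell: sin θ_i = n · sin θ_r = 1.310 × sin 32.2° = 1.310 × 0.5329 = 0.6981.
θ_i = arcsin(0.6981) = 44.27°.

44.3°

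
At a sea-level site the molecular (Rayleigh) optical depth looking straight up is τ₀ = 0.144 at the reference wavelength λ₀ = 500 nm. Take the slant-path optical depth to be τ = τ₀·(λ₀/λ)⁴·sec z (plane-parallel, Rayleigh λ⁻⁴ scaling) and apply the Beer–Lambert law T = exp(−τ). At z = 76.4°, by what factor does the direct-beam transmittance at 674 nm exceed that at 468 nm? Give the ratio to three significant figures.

1.84

Airmass: sec 76.4° = 4.2527.
τ(674 nm) = 0.144 × (500/674)⁴ × 4.2527 = 0.144 × 0.3029 × 4.2527 = 0.1855.
τ(468 nm) = 0.144 × (500/468)⁴ × 4.2527 = 0.144 × 1.3029 × 4.2527 = 0.7979.
T(674)/T(468) = exp(τ_B − τ_A) = exp(0.6124) = 1.8448.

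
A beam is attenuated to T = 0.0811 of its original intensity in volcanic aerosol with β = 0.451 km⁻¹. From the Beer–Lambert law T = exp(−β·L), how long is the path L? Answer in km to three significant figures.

Beer–Lambert: T = exp(−βL) ⇒ L = −ln(T)/β = −ln(0.0811)/0.451 = 2.5121/0.451 = 5.57 km.

5.57 km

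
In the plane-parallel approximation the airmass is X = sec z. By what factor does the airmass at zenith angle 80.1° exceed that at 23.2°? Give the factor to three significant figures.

X(80.1°)/X(23.2°) = sec 80.1° / sec 23.2° = cos 23.2° / cos 80.1° = 0.9191/0.1719 = 5.3460.

5.35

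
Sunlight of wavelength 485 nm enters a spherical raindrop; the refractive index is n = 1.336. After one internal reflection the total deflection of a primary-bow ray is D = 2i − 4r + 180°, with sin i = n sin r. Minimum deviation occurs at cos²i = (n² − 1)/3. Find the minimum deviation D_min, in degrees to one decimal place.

138.4°

cos²i = (1.78490 − 1)/3 = 0.26163; i = arccos(0.51150) = 59.236°.
sin r = sin 59.236°/1.336 = 0.64318; r = 40.029°.
D_min = 2·59.236° − 4·40.029° + 180° = 138.356°.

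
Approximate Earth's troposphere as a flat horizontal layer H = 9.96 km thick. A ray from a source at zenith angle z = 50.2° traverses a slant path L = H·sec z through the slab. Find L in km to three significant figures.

15.6 km

sec z = 1/cos 50.2° = 1.5622.
L = 9.96 × 1.5622 = 15.560 km.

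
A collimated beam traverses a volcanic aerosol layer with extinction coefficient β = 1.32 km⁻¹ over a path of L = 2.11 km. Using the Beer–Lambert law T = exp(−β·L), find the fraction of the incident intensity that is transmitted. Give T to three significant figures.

0.0617

τ = β·L = 1.32 × 2.11 = 2.7852.
T = exp(−2.7852) = 0.0617.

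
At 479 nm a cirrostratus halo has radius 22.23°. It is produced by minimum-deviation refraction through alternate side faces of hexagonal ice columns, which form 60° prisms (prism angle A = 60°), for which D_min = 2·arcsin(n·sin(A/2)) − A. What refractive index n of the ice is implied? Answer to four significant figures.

Rearranging: n = sin((D_min + A)/2) / sin(A/2).
(D_min + A)/2 = (22.23° + 60°)/2 = 41.115°.
n = sin 41.115° / sin 30° = 0.6576 / 0.5000 = 1.3151.

1.315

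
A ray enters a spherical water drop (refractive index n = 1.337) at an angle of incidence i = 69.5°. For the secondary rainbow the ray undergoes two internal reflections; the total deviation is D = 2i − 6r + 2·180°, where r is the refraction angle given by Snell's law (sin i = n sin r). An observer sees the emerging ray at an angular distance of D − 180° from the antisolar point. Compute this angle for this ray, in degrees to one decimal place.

52.2°

sin r = sin 69.5° / 1.337 = 0.9367/1.337 = 0.7006; r = 44.47°.
D = 2·69.5° − 6·44.47° + 2·180° = 139.00° − 266.84° + 360° = 232.16°.
Angle from antisolar point = D − 180° = 52.16°.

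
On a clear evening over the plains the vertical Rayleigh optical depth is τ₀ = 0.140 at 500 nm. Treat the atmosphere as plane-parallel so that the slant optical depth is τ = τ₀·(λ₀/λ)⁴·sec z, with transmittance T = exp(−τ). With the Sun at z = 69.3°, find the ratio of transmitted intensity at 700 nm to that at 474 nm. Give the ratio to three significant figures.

1.47

Airmass: sec 69.3° = 2.8291.
τ(700 nm) = 0.140 × (500/700)⁴ × 2.8291 = 0.140 × 0.2603 × 2.8291 = 0.1031.
τ(474 nm) = 0.140 × (500/474)⁴ × 2.8291 = 0.140 × 1.2381 × 2.8291 = 0.4904.
T(700)/T(474) = exp(τ_B − τ_A) = exp(0.3873) = 1.4730.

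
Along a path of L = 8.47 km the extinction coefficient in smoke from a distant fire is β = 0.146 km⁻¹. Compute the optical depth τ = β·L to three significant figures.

τ = β·L = 0.146 × 8.47 = 1.2366.

1.24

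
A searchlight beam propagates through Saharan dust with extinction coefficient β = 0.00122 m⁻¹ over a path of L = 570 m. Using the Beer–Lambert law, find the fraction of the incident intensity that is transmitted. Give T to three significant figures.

τ = β·L = 0.00122 × 570 = 0.6954.
T = exp(−0.6954) = 0.4989.

0.499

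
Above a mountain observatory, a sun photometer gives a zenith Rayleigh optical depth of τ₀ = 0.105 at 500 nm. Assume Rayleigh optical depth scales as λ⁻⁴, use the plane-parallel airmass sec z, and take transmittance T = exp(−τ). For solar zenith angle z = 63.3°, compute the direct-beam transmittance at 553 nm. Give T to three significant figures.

0.855

sec 63.3° = 2.2256.
τ = 0.105 × (500/553)⁴ × 2.2256 = 0.105 × 0.6683 × 2.2256 = 0.1562.
T = exp(−0.1562) = 0.8554.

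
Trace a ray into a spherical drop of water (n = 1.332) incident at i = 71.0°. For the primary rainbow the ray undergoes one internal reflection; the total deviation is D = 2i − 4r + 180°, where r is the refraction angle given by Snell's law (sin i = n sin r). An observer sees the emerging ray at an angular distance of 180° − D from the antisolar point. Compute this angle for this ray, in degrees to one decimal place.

sin r = sin 71.0° / 1.332 = 0.9455/1.332 = 0.7098; r = 45.22°.
D = 2·71.0° − 4·45.22° + 180° = 142.00° − 180.89° + 180° = 141.11°.
Angle from antisolar point = 180° − D = 38.89°.

38.9°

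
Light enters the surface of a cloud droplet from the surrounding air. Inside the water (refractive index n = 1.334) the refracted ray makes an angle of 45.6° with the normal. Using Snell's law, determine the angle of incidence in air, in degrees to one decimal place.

Snell: sin θ_i = n · sin θ_r = 1.334 × sin 45.6° = 1.334 × 0.7145 = 0.9531.
θ_i = arcsin(0.9531) = 72.38°.

72.4°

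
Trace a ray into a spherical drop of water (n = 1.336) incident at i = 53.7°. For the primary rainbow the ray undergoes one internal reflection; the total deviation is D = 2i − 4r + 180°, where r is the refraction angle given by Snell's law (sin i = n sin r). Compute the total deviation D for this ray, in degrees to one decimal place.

139.0°

sin r = sin 53.7° / 1.336 = 0.8059/1.336 = 0.6032; r = 37.10°.
D = 2·53.7° − 4·37.10° + 180° = 107.40° − 148.41° + 180° = 138.99°.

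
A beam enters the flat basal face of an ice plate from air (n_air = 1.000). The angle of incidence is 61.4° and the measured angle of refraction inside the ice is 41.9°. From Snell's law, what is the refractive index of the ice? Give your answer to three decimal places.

1.315

n = sin θ_i / sin θ_r = sin 61.4° / sin 41.9° = 0.8780 / 0.6678 = 1.3147.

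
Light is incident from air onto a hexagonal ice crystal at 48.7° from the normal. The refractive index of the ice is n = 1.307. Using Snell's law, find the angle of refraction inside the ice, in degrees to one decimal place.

Snell: sin θ_r = sin θ_i / n = sin 48.7° / 1.307 = 0.7513 / 1.307 = 0.5748.
θ_r = arcsin(0.5748) = 35.09°.

35.1°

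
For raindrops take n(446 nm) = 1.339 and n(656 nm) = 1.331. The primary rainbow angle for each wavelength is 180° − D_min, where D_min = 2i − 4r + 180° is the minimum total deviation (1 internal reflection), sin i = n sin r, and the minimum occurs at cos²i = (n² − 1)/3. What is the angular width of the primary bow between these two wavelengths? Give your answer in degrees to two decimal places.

At 446 nm (n = 1.339): cos²i = 0.26431 → i = 59.062°, r = 39.834°, D_min = 138.786°, rainbow angle = 41.214°.
At 656 nm (n = 1.331): cos²i = 0.25719 → i = 59.527°, r = 40.356°, D_min = 137.630°, rainbow angle = 42.370°.
Angular width = |41.214° − 42.370°| = 1.156°.

1.16°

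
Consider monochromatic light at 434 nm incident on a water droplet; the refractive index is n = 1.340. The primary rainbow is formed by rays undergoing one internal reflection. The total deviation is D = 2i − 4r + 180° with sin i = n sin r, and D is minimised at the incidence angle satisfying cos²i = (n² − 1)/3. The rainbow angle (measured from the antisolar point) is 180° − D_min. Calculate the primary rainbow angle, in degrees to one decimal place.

cos²i = (1.79560 − 1)/3 = 0.26520; i = arccos(0.51498) = 59.004°.
sin r = sin 59.004°/1.340 = 0.63971; r = 39.770°.
D_min = 2·59.004° − 4·39.770° + 180° = 138.929°.
Rainbow angle = 180° − D_min = 41.071°.

41.1°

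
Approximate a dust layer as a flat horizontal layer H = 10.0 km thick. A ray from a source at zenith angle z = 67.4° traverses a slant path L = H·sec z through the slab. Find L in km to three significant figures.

26.0 km

sec z = 1/cos 67.4° = 2.6022.
L = 10.0 × 2.6022 = 26.022 km.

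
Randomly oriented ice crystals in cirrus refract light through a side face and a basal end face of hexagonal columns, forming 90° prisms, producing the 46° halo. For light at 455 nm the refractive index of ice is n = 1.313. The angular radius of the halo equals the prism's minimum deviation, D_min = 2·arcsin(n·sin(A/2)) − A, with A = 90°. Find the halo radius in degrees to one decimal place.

n·sin(A/2) = 1.313 × sin 45° = 1.313 × 0.7071 = 0.9284.
D_min = 2·arcsin(0.9284) − 90° = 2 × 68.192° − 90° = 46.383°.

46.4°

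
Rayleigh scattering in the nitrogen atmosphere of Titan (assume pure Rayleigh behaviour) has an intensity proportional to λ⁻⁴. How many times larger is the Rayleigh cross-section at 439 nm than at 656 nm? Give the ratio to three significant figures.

4.99

Rayleigh scattering ∝ λ⁻⁴, so the ratio of coefficients is the inverse fourth power of the wavelength ratio.
σ(439)/σ(656) = (656/439)⁴ = (1.4943)⁴ = 4.986.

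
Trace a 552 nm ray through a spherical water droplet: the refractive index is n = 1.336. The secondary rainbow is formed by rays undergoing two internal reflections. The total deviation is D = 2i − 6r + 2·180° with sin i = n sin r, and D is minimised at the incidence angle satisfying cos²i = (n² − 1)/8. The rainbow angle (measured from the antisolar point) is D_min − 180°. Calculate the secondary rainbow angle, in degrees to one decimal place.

cos²i = (1.78490 − 1)/8 = 0.09811; i = arccos(0.31323) = 71.746°.
sin r = sin 71.746°/1.336 = 0.71084; r = 45.303°.
D_min = 2·71.746° − 6·45.303° + 360° = 231.674°.
Rainbow angle = D_min − 180° = 51.674°.

51.7°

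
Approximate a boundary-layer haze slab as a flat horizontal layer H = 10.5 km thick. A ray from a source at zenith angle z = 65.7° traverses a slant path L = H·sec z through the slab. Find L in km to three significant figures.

25.5 km

sec z = 1/cos 65.7° = 2.4300.
L = 10.5 × 2.4300 = 25.516 km.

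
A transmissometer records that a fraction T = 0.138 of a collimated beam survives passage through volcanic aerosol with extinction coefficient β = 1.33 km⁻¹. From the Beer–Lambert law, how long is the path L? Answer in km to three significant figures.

1.49 km

Beer–Lambert: T = exp(−βL) ⇒ L = −ln(T)/β = −ln(0.138)/1.33 = 1.9805/1.33 = 1.489 km.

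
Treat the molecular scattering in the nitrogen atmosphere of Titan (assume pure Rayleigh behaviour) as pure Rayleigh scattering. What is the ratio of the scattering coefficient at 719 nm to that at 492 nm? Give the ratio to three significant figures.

Rayleigh scattering ∝ λ⁻⁴, so the ratio of coefficients is the inverse fourth power of the wavelength ratio.
σ(719)/σ(492) = (492/719)⁴ = (0.6843)⁴ = 0.2193.

0.219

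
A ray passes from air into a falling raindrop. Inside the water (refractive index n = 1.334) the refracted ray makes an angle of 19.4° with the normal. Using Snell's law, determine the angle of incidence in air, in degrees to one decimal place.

Snell: sin θ_i = n · sin θ_r = 1.334 × sin 19.4° = 1.334 × 0.3322 = 0.4431.
θ_i = arcsin(0.4431) = 26.30°.

26.3°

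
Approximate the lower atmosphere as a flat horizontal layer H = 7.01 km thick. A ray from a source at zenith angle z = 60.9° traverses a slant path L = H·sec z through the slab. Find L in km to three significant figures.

sec z = 1/cos 60.9° = 2.0562.
L = 7.01 × 2.0562 = 14.414 km.

14.4 km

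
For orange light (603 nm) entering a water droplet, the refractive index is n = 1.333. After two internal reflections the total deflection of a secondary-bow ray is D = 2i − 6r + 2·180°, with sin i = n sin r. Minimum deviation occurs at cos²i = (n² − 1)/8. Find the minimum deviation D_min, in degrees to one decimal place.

230.9°

cos²i = (1.77689 − 1)/8 = 0.09711; i = arccos(0.31163) = 71.843°.
sin r = sin 71.843°/1.333 = 0.71283; r = 45.466°.
D_min = 2·71.843° − 6·45.466° + 360° = 230.891°.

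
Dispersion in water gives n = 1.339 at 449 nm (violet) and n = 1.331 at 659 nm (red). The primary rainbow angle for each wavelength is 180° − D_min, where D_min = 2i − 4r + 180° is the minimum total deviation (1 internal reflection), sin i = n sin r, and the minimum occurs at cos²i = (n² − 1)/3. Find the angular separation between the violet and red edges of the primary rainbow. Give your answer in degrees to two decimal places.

At 449 nm (n = 1.339): cos²i = 0.26431 → i = 59.062°, r = 39.834°, D_min = 138.786°, rainbow angle = 41.214°.
At 659 nm (n = 1.331): cos²i = 0.25719 → i = 59.527°, r = 40.356°, D_min = 137.630°, rainbow angle = 42.370°.
Angular width = |41.214° − 42.370°| = 1.156°.

1.16°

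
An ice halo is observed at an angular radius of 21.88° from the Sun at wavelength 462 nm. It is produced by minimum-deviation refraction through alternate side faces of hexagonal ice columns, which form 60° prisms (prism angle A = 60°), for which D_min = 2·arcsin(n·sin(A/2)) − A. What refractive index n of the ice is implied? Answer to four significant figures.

1.311

Rearranging: n = sin((D_min + A)/2) / sin(A/2).
(D_min + A)/2 = (21.88° + 60°)/2 = 40.940°.
n = sin 40.940° / sin 30° = 0.6553 / 0.5000 = 1.3105.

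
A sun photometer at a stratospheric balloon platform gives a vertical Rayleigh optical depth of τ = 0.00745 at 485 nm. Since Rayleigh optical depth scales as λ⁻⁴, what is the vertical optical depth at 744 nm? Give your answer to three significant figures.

τ(744 nm) = τ(485 nm) × (485/744)⁴ = 0.00745 × (0.6519)⁴ = 0.00745 × 0.1806 = 0.0013.

0.00135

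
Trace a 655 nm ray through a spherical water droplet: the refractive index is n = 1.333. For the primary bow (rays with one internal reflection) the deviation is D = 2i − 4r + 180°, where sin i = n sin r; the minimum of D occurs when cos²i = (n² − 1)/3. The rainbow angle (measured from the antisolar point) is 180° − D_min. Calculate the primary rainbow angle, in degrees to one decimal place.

42.1°

cos²i = (1.77689 − 1)/3 = 0.25896; i = arccos(0.50888) = 59.410°.
sin r = sin 59.410°/1.333 = 0.64579; r = 40.225°.
D_min = 2·59.410° − 4·40.225° + 180° = 137.922°.
Rainbow angle = 180° − D_min = 42.078°.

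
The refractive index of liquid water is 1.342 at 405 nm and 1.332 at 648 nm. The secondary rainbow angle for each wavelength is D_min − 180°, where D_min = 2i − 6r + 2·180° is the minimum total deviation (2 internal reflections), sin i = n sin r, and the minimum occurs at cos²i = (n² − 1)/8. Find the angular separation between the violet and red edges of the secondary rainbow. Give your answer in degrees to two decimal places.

At 405 nm (n = 1.342): cos²i = 0.10012 → i = 71.554°, r = 44.981°, D_min = 233.222°, rainbow angle = 53.222°.
At 648 nm (n = 1.332): cos²i = 0.09678 → i = 71.875°, r = 45.520°, D_min = 230.628°, rainbow angle = 50.628°.
Angular width = |53.222° − 50.628°| = 2.594°.

2.59°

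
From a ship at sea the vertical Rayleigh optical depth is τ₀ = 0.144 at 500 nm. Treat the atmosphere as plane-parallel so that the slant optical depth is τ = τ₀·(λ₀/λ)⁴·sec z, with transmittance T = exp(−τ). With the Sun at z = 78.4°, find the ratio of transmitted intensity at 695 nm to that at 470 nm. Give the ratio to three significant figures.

2.07

Airmass: sec 78.4° = 4.9732.
τ(695 nm) = 0.144 × (500/695)⁴ × 4.9732 = 0.144 × 0.2679 × 4.9732 = 0.1918.
τ(470 nm) = 0.144 × (500/470)⁴ × 4.9732 = 0.144 × 1.2808 × 4.9732 = 0.9172.
T(695)/T(470) = exp(τ_B − τ_A) = exp(0.7254) = 2.0656.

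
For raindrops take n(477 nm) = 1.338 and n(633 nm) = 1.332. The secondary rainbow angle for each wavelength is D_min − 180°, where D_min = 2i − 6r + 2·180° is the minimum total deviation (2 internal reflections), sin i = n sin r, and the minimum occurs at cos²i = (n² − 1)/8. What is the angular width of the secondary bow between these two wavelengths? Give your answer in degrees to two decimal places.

1.56°

At 477 nm (n = 1.338): cos²i = 0.09878 → i = 71.682°, r = 45.195°, D_min = 232.193°, rainbow angle = 52.193°.
At 633 nm (n = 1.332): cos²i = 0.09678 → i = 71.875°, r = 45.520°, D_min = 230.628°, rainbow angle = 50.628°.
Angular width = |52.193° − 50.628°| = 1.564°.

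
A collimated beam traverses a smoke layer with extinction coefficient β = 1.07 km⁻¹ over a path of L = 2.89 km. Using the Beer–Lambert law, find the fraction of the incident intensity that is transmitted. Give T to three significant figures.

τ = β·L = 1.07 × 2.89 = 3.0923.
T = exp(−3.0923) = 0.0454.

0.0454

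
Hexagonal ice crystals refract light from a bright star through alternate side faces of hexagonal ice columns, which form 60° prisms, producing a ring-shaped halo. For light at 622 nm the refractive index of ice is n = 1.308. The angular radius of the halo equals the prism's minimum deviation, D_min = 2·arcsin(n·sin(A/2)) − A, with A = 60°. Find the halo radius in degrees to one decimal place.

n·sin(A/2) = 1.308 × sin 30° = 1.308 × 0.5000 = 0.6540.
D_min = 2·arcsin(0.6540) − 60° = 2 × 40.844° − 60° = 21.688°.

21.7°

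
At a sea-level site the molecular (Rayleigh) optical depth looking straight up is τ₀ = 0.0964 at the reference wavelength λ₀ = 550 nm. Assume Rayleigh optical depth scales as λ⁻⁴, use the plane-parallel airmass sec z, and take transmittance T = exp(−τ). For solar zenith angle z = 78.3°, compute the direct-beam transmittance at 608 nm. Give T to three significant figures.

0.727

sec 78.3° = 4.9313.
τ = 0.0964 × (550/608)⁴ × 4.9313 = 0.0964 × 0.6696 × 4.9313 = 0.3183.
T = exp(−0.3183) = 0.7274.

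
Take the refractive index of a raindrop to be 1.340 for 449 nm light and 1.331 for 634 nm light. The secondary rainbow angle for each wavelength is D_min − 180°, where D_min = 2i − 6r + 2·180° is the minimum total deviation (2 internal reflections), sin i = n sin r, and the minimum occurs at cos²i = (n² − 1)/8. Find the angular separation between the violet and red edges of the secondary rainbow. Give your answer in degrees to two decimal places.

At 449 nm (n = 1.340): cos²i = 0.09945 → i = 71.618°, r = 45.088°, D_min = 232.709°, rainbow angle = 52.709°.
At 634 nm (n = 1.331): cos²i = 0.09645 → i = 71.907°, r = 45.575°, D_min = 230.365°, rainbow angle = 50.365°.
Angular width = |52.709° − 50.365°| = 2.344°.

2.34°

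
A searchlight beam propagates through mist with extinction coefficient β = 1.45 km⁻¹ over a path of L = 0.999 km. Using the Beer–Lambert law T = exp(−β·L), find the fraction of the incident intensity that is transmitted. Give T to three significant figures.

τ = β·L = 1.45 × 0.999 = 1.4486.
T = exp(−1.4486) = 0.2349.

0.235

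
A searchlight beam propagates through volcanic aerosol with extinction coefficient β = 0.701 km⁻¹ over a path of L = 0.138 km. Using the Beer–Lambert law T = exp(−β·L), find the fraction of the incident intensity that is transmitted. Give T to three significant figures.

τ = β·L = 0.701 × 0.138 = 0.0967.
T = exp(−0.0967) = 0.9078.

0.908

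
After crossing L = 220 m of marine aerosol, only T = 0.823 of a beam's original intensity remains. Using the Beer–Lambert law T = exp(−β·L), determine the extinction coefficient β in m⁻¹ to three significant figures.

Beer–Lambert: T = exp(−βL) ⇒ β = −ln(T)/L = −ln(0.823)/220 = 0.1948/220 = 0.0008855 m⁻¹.

0.000885 m⁻¹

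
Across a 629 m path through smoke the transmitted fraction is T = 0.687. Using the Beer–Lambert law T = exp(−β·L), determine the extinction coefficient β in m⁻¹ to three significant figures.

0.000597 m⁻¹

Beer–Lambert: T = exp(−βL) ⇒ β = −ln(T)/L = −ln(0.687)/629 = 0.3754/629 = 0.0005969 m⁻¹.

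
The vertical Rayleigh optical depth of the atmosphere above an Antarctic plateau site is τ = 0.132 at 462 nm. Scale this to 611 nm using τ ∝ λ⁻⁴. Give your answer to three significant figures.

τ(611 nm) = τ(462 nm) × (462/611)⁴ = 0.132 × (0.7561)⁴ = 0.132 × 0.3269 = 0.0431.

0.0431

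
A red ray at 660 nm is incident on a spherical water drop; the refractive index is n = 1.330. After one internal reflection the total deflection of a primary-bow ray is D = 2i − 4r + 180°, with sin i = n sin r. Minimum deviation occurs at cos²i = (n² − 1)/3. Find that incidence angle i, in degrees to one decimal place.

59.6°

cos²i = (1.330² − 1)/3 = (1.76890 − 1)/3 = 0.25630.
cos i = 0.50626, so i = 59.585°.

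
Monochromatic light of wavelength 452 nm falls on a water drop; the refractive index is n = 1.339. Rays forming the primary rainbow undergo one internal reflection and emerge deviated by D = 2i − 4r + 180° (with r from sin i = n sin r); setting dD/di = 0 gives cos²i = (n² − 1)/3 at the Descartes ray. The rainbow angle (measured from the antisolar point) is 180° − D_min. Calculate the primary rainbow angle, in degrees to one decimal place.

cos²i = (1.79292 − 1)/3 = 0.26431; i = arccos(0.51411) = 59.062°.
sin r = sin 59.062°/1.339 = 0.64057; r = 39.834°.
D_min = 2·59.062° − 4·39.834° + 180° = 138.786°.
Rainbow angle = 180° − D_min = 41.214°.

41.2°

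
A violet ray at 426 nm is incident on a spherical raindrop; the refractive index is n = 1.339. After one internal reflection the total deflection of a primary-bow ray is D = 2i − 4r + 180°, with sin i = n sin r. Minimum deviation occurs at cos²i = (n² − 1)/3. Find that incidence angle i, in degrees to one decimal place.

59.1°

cos²i = (1.339² − 1)/3 = (1.79292 − 1)/3 = 0.26431.
cos i = 0.51411, so i = 59.062°.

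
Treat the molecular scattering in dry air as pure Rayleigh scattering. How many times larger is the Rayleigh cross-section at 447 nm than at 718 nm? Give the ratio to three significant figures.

6.66

Rayleigh scattering ∝ λ⁻⁴, so the ratio of coefficients is the inverse fourth power of the wavelength ratio.
σ(447)/σ(718) = (718/447)⁴ = (1.6063)⁴ = 6.657.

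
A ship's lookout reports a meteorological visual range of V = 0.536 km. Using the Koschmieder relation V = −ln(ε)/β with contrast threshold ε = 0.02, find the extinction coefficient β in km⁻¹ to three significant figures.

7.30 km⁻¹

β = −ln(0.02) / V = 3.912 / 0.536 = 7.2986 km⁻¹.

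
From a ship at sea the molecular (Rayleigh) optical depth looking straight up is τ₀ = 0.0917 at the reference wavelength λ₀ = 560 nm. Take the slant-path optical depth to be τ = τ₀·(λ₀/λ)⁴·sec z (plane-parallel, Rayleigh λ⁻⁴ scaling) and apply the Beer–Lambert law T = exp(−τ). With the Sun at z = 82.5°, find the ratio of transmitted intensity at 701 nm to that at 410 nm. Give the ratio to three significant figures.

Airmass: sec 82.5° = 7.6613.
τ(701 nm) = 0.0917 × (560/701)⁴ × 7.6613 = 0.0917 × 0.4073 × 7.6613 = 0.2861.
τ(410 nm) = 0.0917 × (560/410)⁴ × 7.6613 = 0.0917 × 3.4803 × 7.6613 = 2.4451.
T(701)/T(410) = exp(τ_B − τ_A) = exp(2.1589) = 8.6619.

8.66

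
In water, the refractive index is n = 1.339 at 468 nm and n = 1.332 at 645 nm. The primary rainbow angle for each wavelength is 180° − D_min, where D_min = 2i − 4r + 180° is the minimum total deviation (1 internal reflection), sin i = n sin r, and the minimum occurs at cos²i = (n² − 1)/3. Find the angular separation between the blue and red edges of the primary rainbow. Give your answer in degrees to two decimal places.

At 468 nm (n = 1.339): cos²i = 0.26431 → i = 59.062°, r = 39.834°, D_min = 138.786°, rainbow angle = 41.214°.
At 645 nm (n = 1.332): cos²i = 0.25807 → i = 59.469°, r = 40.290°, D_min = 137.776°, rainbow angle = 42.224°.
Angular width = |41.214° − 42.224°| = 1.010°.

1.01°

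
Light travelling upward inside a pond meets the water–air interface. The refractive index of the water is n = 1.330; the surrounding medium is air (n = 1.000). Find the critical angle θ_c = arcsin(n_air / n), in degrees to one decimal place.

sin θ_c = n_air / n = 1.000 / 1.330 = 0.7519.
θ_c = arcsin(0.7519) = 48.75°.

48.8°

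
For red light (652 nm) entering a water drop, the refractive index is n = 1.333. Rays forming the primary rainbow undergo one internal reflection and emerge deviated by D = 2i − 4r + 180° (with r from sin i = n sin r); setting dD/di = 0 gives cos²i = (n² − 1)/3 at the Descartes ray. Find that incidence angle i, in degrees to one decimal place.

59.4°

cos²i = (1.333² − 1)/3 = (1.77689 − 1)/3 = 0.25896.
cos i = 0.50888, so i = 59.410°.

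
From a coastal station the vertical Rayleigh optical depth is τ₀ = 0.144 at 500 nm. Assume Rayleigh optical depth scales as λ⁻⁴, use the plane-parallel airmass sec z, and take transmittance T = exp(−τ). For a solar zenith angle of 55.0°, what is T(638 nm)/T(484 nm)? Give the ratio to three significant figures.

Airmass: sec 55.0° = 1.7434.
τ(638 nm) = 0.144 × (500/638)⁴ × 1.7434 = 0.144 × 0.3772 × 1.7434 = 0.0947.
τ(484 nm) = 0.144 × (500/484)⁴ × 1.7434 = 0.144 × 1.1389 × 1.7434 = 0.2859.
T(638)/T(484) = exp(τ_B − τ_A) = exp(0.1912) = 1.2107.

1.21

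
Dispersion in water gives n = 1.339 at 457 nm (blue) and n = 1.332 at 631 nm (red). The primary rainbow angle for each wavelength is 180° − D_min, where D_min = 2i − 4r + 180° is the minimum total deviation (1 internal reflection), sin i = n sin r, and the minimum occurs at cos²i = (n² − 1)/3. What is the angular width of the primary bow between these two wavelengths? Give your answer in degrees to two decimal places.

1.01°

At 457 nm (n = 1.339): cos²i = 0.26431 → i = 59.062°, r = 39.834°, D_min = 138.786°, rainbow angle = 41.214°.
At 631 nm (n = 1.332): cos²i = 0.25807 → i = 59.469°, r = 40.290°, D_min = 137.776°, rainbow angle = 42.224°.
Angular width = |41.214° − 42.224°| = 1.010°.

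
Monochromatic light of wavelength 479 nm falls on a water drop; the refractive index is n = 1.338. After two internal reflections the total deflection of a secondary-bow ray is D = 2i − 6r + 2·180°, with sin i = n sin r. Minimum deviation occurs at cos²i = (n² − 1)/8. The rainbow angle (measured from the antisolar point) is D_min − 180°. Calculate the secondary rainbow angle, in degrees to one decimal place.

cos²i = (1.79024 − 1)/8 = 0.09878; i = arccos(0.31429) = 71.682°.
sin r = sin 71.682°/1.338 = 0.70951; r = 45.195°.
D_min = 2·71.682° − 6·45.195° + 360° = 232.193°.
Rainbow angle = D_min − 180° = 52.193°.

52.2°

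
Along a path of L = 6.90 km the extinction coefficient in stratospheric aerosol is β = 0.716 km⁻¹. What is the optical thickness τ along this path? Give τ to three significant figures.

τ = β·L = 0.716 × 6.90 = 4.9404.

4.94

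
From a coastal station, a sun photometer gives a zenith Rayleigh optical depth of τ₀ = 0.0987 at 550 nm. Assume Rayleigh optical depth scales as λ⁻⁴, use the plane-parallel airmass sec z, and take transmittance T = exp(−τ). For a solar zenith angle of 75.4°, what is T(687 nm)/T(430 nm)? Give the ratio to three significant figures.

2.43

Airmass: sec 75.4° = 3.9672.
τ(687 nm) = 0.0987 × (550/687)⁴ × 3.9672 = 0.0987 × 0.4108 × 3.9672 = 0.1608.
τ(430 nm) = 0.0987 × (550/430)⁴ × 3.9672 = 0.0987 × 2.6766 × 3.9672 = 1.0480.
T(687)/T(430) = exp(τ_B − τ_A) = exp(0.8872) = 2.4283.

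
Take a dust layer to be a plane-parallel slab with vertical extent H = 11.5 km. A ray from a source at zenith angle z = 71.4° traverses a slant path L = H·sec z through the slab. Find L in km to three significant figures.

36.1 km

sec z = 1/cos 71.4° = 3.1352.
L = 11.5 × 3.1352 = 36.055 km.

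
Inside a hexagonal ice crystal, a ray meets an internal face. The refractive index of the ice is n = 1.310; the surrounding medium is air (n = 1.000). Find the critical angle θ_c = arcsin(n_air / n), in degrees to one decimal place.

49.8°

sin θ_c = n_air / n = 1.000 / 1.310 = 0.7634.
θ_c = arcsin(0.7634) = 49.76°.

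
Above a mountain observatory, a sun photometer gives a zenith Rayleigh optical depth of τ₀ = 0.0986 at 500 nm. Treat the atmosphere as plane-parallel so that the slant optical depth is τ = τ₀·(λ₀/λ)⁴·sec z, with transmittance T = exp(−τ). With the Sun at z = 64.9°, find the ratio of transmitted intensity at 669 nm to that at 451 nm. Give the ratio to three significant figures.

1.32

Airmass: sec 64.9° = 2.3574.
τ(669 nm) = 0.0986 × (500/669)⁴ × 2.3574 = 0.0986 × 0.3120 × 2.3574 = 0.0725.
τ(451 nm) = 0.0986 × (500/451)⁴ × 2.3574 = 0.0986 × 1.5107 × 2.3574 = 0.3511.
T(669)/T(451) = exp(τ_B − τ_A) = exp(0.2786) = 1.3213.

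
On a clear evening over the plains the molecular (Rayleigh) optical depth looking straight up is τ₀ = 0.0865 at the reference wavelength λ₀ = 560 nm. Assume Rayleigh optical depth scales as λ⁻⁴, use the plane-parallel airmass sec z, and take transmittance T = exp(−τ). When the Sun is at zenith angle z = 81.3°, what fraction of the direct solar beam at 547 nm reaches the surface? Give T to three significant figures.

0.534

sec 81.3° = 6.6111.
τ = 0.0865 × (560/547)⁴ × 6.6111 = 0.0865 × 1.0985 × 6.6111 = 0.6282.
T = exp(−0.6282) = 0.5336.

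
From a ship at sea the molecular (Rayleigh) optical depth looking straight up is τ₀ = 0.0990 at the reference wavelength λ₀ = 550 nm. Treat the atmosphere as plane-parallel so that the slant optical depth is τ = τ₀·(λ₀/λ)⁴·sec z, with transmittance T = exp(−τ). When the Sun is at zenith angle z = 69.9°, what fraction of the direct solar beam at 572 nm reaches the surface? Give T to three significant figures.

sec 69.9° = 2.9099.
τ = 0.0990 × (550/572)⁴ × 2.9099 = 0.0990 × 0.8548 × 2.9099 = 0.2462.
T = exp(−0.2462) = 0.7817.

0.782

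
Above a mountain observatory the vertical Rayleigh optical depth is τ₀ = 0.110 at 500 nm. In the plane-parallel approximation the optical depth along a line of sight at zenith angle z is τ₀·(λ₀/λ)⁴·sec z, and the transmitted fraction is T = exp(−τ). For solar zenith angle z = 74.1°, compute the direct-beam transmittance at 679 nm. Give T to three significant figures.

sec 74.1° = 3.6502.
τ = 0.110 × (500/679)⁴ × 3.6502 = 0.110 × 0.2940 × 3.6502 = 0.1181.
T = exp(−0.1181) = 0.8886.

0.889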